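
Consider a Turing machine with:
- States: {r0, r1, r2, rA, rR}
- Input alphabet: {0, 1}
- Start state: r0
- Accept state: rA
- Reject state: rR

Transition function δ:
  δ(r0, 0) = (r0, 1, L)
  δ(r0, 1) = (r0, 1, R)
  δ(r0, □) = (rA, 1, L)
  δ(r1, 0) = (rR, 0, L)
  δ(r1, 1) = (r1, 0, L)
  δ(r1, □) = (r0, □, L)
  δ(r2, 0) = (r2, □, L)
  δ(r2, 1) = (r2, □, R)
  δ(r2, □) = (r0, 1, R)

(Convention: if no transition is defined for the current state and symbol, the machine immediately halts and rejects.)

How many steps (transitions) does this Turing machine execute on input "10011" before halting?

Execution trace:
Initial: [r0]10011
Step 1: δ(r0, 1) = (r0, 1, R) → 1[r0]0011
Step 2: δ(r0, 0) = (r0, 1, L) → [r0]11011
Step 3: δ(r0, 1) = (r0, 1, R) → 1[r0]1011
Step 4: δ(r0, 1) = (r0, 1, R) → 11[r0]011
Step 5: δ(r0, 0) = (r0, 1, L) → 1[r0]1111
Step 6: δ(r0, 1) = (r0, 1, R) → 11[r0]111
Step 7: δ(r0, 1) = (r0, 1, R) → 111[r0]11
Step 8: δ(r0, 1) = (r0, 1, R) → 1111[r0]1
Step 9: δ(r0, 1) = (r0, 1, R) → 11111[r0]□
Step 10: δ(r0, □) = (rA, 1, L) → 1111[rA]11

The machine reaches the accept state rA and halts.

The machine executed 10 steps before halting.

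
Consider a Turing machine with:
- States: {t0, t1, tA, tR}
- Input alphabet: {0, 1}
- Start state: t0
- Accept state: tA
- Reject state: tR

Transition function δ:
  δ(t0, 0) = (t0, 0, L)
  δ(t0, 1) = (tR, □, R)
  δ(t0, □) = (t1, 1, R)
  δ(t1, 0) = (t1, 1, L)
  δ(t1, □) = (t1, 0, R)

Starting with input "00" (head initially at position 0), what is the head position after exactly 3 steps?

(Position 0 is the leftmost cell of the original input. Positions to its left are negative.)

Execution trace (head position shown):
Step 0: [t0]00  (head at position 0)
Step 1: move left → [t0]□00  (head at position -1)
Step 2: move right → 1[t1]00  (head at position 0)
Step 3: move left → [t1]110  (head at position -1)

After 3 steps, the head is at position -1.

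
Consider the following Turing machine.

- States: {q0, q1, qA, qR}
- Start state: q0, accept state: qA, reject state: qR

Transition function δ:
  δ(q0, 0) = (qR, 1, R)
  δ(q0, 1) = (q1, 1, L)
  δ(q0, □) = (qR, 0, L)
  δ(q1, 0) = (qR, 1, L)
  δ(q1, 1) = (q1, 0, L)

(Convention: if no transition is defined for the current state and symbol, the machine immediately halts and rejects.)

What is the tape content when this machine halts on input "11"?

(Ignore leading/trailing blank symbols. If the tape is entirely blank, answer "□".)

Execution trace:
Initial: [q0]11
Step 1: δ(q0, 1) = (q1, 1, L) → [q1]□11

No transition is defined for δ(q1, □). By convention the machine halts and rejects.

Final tape (ignoring leading/trailing blanks): 11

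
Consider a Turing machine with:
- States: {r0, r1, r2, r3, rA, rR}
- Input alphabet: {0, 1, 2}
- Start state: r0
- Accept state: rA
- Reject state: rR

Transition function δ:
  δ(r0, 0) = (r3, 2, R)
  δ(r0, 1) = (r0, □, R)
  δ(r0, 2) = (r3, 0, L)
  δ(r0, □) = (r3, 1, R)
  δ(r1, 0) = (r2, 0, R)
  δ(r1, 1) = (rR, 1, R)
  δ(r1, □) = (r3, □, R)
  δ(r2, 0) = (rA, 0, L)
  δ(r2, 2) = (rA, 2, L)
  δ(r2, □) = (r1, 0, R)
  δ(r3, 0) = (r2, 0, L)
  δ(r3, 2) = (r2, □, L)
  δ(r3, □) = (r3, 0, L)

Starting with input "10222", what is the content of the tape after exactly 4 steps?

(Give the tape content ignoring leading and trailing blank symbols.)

Execution trace:
Initial: [r0]10222
Step 1: δ(r0, 1) = (r0, □, R) → □[r0]0222
Step 2: δ(r0, 0) = (r3, 2, R) → □2[r3]222
Step 3: δ(r3, 2) = (r2, □, L) → □[r2]2□22
Step 4: δ(r2, 2) = (rA, 2, L) → [rA]□2□22

The machine reaches the accept state rA and halts.

After 4 steps, the tape (ignoring leading/trailing blanks) is: 2□22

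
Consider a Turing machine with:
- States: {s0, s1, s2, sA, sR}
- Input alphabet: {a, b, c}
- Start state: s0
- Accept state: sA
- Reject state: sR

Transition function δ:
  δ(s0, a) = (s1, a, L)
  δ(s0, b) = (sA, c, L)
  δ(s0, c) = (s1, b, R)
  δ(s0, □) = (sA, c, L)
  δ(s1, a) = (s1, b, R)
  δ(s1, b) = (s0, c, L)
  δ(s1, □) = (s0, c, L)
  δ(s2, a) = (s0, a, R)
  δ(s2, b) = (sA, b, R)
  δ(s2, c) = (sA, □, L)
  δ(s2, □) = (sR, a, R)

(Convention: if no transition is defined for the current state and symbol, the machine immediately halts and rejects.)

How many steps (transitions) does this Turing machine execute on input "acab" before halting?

Execution trace:
Initial: [s0]acab
Step 1: δ(s0, a) = (s1, a, L) → [s1]□acab
Step 2: δ(s1, □) = (s0, c, L) → [s0]□cacab
Step 3: δ(s0, □) = (sA, c, L) → [sA]□ccacab

The machine reaches the accept state sA and halts.

The machine executed 3 steps before halting.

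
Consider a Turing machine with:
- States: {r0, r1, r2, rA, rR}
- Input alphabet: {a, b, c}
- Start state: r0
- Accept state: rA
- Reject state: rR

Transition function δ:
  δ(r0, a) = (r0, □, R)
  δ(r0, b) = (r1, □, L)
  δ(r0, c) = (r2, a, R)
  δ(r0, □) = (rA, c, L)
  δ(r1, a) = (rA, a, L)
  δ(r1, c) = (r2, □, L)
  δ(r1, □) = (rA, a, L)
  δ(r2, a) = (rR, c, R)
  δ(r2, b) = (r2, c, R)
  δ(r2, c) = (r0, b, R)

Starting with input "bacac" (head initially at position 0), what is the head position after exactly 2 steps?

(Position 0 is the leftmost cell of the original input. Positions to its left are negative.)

Execution trace (head position shown):
Step 0: [r0]bacac  (head at position 0)
Step 1: move left → [r1]□□acac  (head at position -1)
Step 2: move left → [rA]□a□acac  (head at position -2)

After 2 steps, the head is at position -2.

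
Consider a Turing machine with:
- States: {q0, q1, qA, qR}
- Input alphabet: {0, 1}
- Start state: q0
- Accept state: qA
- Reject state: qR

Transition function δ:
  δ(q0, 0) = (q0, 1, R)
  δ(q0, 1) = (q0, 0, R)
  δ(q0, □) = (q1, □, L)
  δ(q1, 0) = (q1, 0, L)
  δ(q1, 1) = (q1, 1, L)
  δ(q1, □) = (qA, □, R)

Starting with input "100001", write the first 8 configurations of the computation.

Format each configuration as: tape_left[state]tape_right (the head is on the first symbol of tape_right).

Transitions applied:
Step 1: δ(q0, 1) = (q0, 0, R)
Step 2: δ(q0, 0) = (q0, 1, R)
Step 3: δ(q0, 0) = (q0, 1, R)
Step 4: δ(q0, 0) = (q0, 1, R)
Step 5: δ(q0, 0) = (q0, 1, R)
Step 6: δ(q0, 1) = (q0, 0, R)
Step 7: δ(q0, □) = (q1, □, L)

The first 8 configurations are:
[q0]100001 ⊢ 0[q0]00001 ⊢ 01[q0]0001 ⊢ 011[q0]001 ⊢ 0111[q0]01 ⊢ 01111[q0]1 ⊢ 011110[q0]□ ⊢ 01111[q1]0□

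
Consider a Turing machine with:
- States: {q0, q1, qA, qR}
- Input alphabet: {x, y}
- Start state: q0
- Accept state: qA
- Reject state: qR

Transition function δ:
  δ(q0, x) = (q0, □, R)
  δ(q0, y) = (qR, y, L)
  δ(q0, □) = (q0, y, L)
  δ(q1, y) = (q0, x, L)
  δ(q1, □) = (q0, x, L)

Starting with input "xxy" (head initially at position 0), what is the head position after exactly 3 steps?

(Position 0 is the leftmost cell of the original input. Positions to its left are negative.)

Execution trace (head position shown):
Step 0: [q0]xxy  (head at position 0)
Step 1: move right → □[q0]xy  (head at position 1)
Step 2: move right → □□[q0]y  (head at position 2)
Step 3: move left → □[qR]□y  (head at position 1)

After 3 steps, the head is at position 1.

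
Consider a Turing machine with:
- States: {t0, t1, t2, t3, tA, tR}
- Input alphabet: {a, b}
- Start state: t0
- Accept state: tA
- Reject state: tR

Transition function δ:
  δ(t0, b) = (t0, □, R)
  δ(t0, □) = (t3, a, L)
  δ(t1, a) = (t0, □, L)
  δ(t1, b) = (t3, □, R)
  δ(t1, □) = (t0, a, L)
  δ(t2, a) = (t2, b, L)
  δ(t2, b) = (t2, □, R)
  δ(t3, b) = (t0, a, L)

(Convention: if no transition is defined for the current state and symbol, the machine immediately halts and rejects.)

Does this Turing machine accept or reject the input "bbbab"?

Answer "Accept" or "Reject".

Execution trace:
Initial: [t0]bbbab
Step 1: δ(t0, b) = (t0, □, R) → □[t0]bbab
Step 2: δ(t0, b) = (t0, □, R) → □□[t0]bab
Step 3: δ(t0, b) = (t0, □, R) → □□□[t0]ab

No transition is defined for δ(t0, a). By convention the machine halts and rejects.

Answer: Reject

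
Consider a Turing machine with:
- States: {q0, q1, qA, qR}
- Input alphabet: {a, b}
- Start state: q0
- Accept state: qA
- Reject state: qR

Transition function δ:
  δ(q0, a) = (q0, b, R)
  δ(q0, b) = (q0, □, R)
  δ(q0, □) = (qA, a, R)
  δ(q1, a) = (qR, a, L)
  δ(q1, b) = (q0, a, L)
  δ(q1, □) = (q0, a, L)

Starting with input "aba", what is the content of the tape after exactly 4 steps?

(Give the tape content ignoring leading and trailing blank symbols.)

Execution trace:
Initial: [q0]aba
Step 1: δ(q0, a) = (q0, b, R) → b[q0]ba
Step 2: δ(q0, b) = (q0, □, R) → b□[q0]a
Step 3: δ(q0, a) = (q0, b, R) → b□b[q0]□
Step 4: δ(q0, □) = (qA, a, R) → b□ba[qA]□

The machine reaches the accept state qA and halts.

After 4 steps, the tape (ignoring leading/trailing blanks) is: b□ba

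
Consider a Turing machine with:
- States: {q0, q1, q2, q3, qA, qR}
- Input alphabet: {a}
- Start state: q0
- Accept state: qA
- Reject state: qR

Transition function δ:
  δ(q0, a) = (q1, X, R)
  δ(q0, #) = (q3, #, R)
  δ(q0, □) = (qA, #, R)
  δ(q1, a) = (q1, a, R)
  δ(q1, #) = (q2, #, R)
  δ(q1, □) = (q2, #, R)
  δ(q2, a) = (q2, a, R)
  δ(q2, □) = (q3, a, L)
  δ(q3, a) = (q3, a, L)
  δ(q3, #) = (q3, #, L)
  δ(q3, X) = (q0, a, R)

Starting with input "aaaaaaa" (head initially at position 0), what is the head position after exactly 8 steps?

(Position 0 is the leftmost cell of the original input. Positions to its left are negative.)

Execution trace (head position shown):
Step 0: [q0]aaaaaaa  (head at position 0)
Step 1: move right → X[q1]aaaaaa  (head at position 1)
Step 2: move right → Xa[q1]aaaaa  (head at position 2)
Step 3: move right → Xaa[q1]aaaa  (head at position 3)
Step 4: move right → Xaaa[q1]aaa  (head at position 4)
Step 5: move right → Xaaaa[q1]aa  (head at position 5)
Step 6: move right → Xaaaaa[q1]a  (head at position 6)
Step 7: move right → Xaaaaaa[q1]□  (head at position 7)
Step 8: move right → Xaaaaaa#[q2]□  (head at position 8)

After 8 steps, the head is at position 8.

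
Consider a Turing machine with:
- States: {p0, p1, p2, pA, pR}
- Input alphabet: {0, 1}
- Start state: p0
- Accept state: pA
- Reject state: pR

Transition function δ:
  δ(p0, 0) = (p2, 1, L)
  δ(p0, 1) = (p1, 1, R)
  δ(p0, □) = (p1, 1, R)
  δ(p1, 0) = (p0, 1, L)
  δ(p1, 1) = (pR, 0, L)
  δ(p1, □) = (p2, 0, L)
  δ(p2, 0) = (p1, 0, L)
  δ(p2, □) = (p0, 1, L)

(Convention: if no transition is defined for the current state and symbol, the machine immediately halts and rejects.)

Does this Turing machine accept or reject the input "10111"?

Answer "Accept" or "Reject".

Execution trace:
Initial: [p0]10111
Step 1: δ(p0, 1) = (p1, 1, R) → 1[p1]0111
Step 2: δ(p1, 0) = (p0, 1, L) → [p0]11111
Step 3: δ(p0, 1) = (p1, 1, R) → 1[p1]1111
Step 4: δ(p1, 1) = (pR, 0, L) → [pR]10111

The machine reaches the reject state pR and halts.

Answer: Reject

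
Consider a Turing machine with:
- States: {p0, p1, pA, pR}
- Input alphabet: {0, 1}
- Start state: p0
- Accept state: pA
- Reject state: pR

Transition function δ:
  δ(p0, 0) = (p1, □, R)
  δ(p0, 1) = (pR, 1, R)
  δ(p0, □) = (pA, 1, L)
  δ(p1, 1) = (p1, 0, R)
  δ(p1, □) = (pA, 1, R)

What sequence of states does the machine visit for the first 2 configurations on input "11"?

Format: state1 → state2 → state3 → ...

Execution trace:
Initial: [p0]11
Step 1: δ(p0, 1) = (pR, 1, R) → 1[pR]1

The machine reaches the reject state pR and halts.

State sequence: p0 → pR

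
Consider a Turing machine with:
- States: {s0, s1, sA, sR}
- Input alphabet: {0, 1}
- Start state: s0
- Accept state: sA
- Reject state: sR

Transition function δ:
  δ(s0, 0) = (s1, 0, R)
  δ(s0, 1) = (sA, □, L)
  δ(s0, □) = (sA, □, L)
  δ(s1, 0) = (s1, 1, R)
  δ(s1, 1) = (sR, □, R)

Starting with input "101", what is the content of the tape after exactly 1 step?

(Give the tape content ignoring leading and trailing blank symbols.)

Execution trace:
Initial: [s0]101
Step 1: δ(s0, 1) = (sA, □, L) → [sA]□□01

The machine reaches the accept state sA and halts.

After 1 step, the tape (ignoring leading/trailing blanks) is: 01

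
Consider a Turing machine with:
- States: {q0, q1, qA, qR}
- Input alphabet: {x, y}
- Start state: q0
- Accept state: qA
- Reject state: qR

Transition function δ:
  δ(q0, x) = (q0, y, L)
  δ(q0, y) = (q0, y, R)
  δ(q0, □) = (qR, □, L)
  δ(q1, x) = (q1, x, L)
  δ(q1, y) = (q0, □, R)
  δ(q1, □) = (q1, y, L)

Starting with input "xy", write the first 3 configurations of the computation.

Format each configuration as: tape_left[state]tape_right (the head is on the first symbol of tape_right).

Transitions applied:
Step 1: δ(q0, x) = (q0, y, L)
Step 2: δ(q0, □) = (qR, □, L)

The first 3 configurations are:
[q0]xy ⊢ [q0]□yy ⊢ [qR]□□yy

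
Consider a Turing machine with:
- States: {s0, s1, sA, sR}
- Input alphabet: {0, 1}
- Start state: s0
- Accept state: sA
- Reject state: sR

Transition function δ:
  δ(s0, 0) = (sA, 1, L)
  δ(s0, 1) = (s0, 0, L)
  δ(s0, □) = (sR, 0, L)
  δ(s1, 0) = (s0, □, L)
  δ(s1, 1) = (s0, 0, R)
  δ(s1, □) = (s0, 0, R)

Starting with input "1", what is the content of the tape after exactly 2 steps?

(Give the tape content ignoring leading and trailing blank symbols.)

Execution trace:
Initial: [s0]1
Step 1: δ(s0, 1) = (s0, 0, L) → [s0]□0
Step 2: δ(s0, □) = (sR, 0, L) → [sR]□00

The machine reaches the reject state sR and halts.

After 2 steps, the tape (ignoring leading/trailing blanks) is: 00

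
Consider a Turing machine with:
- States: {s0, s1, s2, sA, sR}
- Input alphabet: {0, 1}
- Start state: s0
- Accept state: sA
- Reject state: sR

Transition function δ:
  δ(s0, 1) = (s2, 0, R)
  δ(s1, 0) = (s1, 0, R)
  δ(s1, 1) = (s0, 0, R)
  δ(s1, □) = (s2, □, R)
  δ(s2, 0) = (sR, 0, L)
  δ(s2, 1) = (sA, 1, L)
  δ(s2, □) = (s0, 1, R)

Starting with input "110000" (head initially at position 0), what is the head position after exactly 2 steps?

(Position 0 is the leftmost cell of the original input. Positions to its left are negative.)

Execution trace (head position shown):
Step 0: [s0]110000  (head at position 0)
Step 1: move right → 0[s2]10000  (head at position 1)
Step 2: move left → [sA]010000  (head at position 0)

After 2 steps, the head is at position 0.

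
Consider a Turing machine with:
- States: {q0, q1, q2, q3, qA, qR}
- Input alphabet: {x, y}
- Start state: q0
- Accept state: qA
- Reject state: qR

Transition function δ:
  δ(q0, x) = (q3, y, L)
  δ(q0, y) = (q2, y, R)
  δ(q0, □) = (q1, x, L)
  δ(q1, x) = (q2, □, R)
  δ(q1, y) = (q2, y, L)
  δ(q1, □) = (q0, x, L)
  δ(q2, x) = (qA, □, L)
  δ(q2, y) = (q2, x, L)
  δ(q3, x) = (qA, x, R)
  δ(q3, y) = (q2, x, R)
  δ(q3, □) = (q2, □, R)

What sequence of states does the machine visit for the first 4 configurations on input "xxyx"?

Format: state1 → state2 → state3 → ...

Execution trace:
Initial: [q0]xxyx
Step 1: δ(q0, x) = (q3, y, L) → [q3]□yxyx
Step 2: δ(q3, □) = (q2, □, R) → □[q2]yxyx
Step 3: δ(q2, y) = (q2, x, L) → [q2]□xxyx

No transition is defined for δ(q2, □). By convention the machine halts and rejects.

State sequence: q0 → q3 → q2 → q2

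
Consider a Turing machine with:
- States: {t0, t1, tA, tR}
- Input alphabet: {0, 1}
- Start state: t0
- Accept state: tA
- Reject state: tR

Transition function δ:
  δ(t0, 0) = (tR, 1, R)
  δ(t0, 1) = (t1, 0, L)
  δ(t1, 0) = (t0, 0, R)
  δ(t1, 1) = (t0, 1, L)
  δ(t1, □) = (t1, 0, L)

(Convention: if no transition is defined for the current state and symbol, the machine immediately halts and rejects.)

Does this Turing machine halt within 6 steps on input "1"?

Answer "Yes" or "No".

Execution trace:
Initial: [t0]1
Step 1: δ(t0, 1) = (t1, 0, L) → [t1]□0
Step 2: δ(t1, □) = (t1, 0, L) → [t1]□00
Step 3: δ(t1, □) = (t1, 0, L) → [t1]□000
Step 4: δ(t1, □) = (t1, 0, L) → [t1]□0000
Step 5: δ(t1, □) = (t1, 0, L) → [t1]□00000
Step 6: δ(t1, □) = (t1, 0, L) → [t1]□000000

The machine has not reached a halting state after 6 steps.
The machine did not halt within the 6-step bound.

Answer: No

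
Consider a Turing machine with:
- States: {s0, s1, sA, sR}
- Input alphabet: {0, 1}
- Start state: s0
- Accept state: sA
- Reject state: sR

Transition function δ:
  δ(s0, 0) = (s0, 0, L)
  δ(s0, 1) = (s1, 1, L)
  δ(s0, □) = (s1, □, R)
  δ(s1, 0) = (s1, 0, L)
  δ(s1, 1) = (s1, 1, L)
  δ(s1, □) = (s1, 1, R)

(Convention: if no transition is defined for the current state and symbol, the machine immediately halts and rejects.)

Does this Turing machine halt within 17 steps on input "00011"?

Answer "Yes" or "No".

Execution trace:
Initial: [s0]00011
Step 1: δ(s0, 0) = (s0, 0, L) → [s0]□00011
Step 2: δ(s0, □) = (s1, □, R) → □[s1]00011
Step 3: δ(s1, 0) = (s1, 0, L) → [s1]□00011
Step 4: δ(s1, □) = (s1, 1, R) → 1[s1]00011
Step 5: δ(s1, 0) = (s1, 0, L) → [s1]100011
Step 6: δ(s1, 1) = (s1, 1, L) → [s1]□100011
Step 7: δ(s1, □) = (s1, 1, R) → 1[s1]100011
Step 8: δ(s1, 1) = (s1, 1, L) → [s1]1100011
Step 9: δ(s1, 1) = (s1, 1, L) → [s1]□1100011
Step 10: δ(s1, □) = (s1, 1, R) → 1[s1]1100011
Step 11: δ(s1, 1) = (s1, 1, L) → [s1]11100011
Step 12: δ(s1, 1) = (s1, 1, L) → [s1]□11100011
Step 13: δ(s1, □) = (s1, 1, R) → 1[s1]11100011
Step 14: δ(s1, 1) = (s1, 1, L) → [s1]111100011
Step 15: δ(s1, 1) = (s1, 1, L) → [s1]□111100011
Step 16: δ(s1, □) = (s1, 1, R) → 1[s1]111100011
Step 17: δ(s1, 1) = (s1, 1, L) → [s1]1111100011

The machine has not reached a halting state after 17 steps.
The machine did not halt within the 17-step bound.

Answer: No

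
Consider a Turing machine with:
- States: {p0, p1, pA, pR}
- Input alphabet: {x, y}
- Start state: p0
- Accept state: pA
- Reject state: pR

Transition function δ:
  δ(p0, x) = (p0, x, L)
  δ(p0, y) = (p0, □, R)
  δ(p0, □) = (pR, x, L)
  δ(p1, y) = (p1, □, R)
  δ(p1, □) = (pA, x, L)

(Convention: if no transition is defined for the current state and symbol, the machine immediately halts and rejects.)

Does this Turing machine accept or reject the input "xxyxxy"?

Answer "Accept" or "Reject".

Execution trace:
Initial: [p0]xxyxxy
Step 1: δ(p0, x) = (p0, x, L) → [p0]□xxyxxy
Step 2: δ(p0, □) = (pR, x, L) → [pR]□xxxyxxy

The machine reaches the reject state pR and halts.

Answer: Reject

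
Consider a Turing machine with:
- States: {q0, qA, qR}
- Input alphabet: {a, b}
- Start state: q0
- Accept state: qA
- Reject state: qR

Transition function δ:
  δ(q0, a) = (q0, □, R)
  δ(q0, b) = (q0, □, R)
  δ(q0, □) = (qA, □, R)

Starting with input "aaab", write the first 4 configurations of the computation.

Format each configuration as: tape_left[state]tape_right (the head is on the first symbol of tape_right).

Transitions applied:
Step 1: δ(q0, a) = (q0, □, R)
Step 2: δ(q0, a) = (q0, □, R)
Step 3: δ(q0, a) = (q0, □, R)

The first 4 configurations are:
[q0]aaab ⊢ □[q0]aab ⊢ □□[q0]ab ⊢ □□□[q0]b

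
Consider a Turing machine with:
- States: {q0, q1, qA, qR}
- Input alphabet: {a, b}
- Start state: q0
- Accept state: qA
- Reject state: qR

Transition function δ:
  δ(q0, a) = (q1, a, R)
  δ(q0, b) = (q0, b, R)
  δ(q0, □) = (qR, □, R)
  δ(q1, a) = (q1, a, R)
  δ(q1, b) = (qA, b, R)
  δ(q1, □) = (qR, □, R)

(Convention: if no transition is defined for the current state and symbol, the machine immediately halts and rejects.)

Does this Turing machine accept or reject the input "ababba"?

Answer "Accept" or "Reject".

Execution trace:
Initial: [q0]ababba
Step 1: δ(q0, a) = (q1, a, R) → a[q1]babba
Step 2: δ(q1, b) = (qA, b, R) → ab[qA]abba

The machine reaches the accept state qA and halts.

Answer: Accept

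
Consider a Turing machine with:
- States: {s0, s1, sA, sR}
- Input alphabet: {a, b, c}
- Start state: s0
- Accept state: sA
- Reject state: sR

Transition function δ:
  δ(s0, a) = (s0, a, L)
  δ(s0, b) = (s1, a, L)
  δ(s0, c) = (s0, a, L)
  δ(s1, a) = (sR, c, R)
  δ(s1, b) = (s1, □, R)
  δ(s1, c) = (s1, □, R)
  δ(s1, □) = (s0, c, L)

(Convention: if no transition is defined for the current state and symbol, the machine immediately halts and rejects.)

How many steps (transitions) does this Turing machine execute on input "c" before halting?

Execution trace:
Initial: [s0]c
Step 1: δ(s0, c) = (s0, a, L) → [s0]□a

No transition is defined for δ(s0, □). By convention the machine halts and rejects.

The machine executed 1 step before halting.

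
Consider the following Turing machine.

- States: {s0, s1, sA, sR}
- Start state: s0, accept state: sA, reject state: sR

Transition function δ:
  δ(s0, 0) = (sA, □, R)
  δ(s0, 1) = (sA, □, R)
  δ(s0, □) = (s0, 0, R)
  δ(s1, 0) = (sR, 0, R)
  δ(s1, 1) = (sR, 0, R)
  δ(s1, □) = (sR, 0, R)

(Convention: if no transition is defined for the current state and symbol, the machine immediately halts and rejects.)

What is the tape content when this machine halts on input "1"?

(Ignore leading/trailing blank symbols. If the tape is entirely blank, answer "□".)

Execution trace:
Initial: [s0]1
Step 1: δ(s0, 1) = (sA, □, R) → □[sA]□

The machine reaches the accept state sA and halts.

Final tape (ignoring leading/trailing blanks): □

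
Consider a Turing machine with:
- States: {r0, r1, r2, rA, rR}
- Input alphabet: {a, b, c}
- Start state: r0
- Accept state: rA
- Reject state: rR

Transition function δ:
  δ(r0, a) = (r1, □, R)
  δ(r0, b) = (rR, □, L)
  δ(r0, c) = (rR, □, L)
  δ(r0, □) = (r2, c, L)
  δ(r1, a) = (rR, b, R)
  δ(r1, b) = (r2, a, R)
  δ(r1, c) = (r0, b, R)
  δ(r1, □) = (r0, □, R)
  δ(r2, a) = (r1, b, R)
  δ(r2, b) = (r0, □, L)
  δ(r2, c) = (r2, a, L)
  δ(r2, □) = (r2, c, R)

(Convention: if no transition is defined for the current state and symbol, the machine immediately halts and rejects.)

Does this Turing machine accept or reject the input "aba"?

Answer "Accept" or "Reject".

Execution trace:
Initial: [r0]aba
Step 1: δ(r0, a) = (r1, □, R) → □[r1]ba
Step 2: δ(r1, b) = (r2, a, R) → □a[r2]a
Step 3: δ(r2, a) = (r1, b, R) → □ab[r1]□
Step 4: δ(r1, □) = (r0, □, R) → □ab□[r0]□
Step 5: δ(r0, □) = (r2, c, L) → □ab[r2]□c
Step 6: δ(r2, □) = (r2, c, R) → □abc[r2]c
Step 7: δ(r2, c) = (r2, a, L) → □ab[r2]ca
Step 8: δ(r2, c) = (r2, a, L) → □a[r2]baa
Step 9: δ(r2, b) = (r0, □, L) → □[r0]a□aa
Step 10: δ(r0, a) = (r1, □, R) → □□[r1]□aa
Step 11: δ(r1, □) = (r0, □, R) → □□□[r0]aa
Step 12: δ(r0, a) = (r1, □, R) → □□□□[r1]a
Step 13: δ(r1, a) = (rR, b, R) → □□□□b[rR]□

The machine reaches the reject state rR and halts.

Answer: Reject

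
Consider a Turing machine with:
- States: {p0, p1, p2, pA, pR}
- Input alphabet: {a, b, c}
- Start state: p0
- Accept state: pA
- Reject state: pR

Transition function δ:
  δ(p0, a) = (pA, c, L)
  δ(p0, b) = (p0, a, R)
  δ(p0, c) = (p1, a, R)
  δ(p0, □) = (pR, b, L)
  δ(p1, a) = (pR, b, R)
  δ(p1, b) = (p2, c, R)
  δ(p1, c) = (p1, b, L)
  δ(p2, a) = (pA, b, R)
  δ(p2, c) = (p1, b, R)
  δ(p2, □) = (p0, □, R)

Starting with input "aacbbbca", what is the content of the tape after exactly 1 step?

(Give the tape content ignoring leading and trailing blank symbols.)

Execution trace:
Initial: [p0]aacbbbca
Step 1: δ(p0, a) = (pA, c, L) → [pA]□cacbbbca

The machine reaches the accept state pA and halts.

After 1 step, the tape (ignoring leading/trailing blanks) is: cacbbbca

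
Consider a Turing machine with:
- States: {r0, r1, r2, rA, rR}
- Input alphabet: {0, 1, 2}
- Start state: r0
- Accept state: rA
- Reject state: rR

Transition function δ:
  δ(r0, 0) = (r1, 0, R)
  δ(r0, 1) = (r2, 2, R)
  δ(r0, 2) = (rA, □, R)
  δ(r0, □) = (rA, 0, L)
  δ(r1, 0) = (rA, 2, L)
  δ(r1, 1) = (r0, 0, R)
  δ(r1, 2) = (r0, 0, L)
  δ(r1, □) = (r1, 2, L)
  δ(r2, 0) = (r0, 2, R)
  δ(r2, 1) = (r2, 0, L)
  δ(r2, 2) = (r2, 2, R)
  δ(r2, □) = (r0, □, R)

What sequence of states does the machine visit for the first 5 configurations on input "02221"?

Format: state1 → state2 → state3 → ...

Execution trace:
Initial: [r0]02221
Step 1: δ(r0, 0) = (r1, 0, R) → 0[r1]2221
Step 2: δ(r1, 2) = (r0, 0, L) → [r0]00221
Step 3: δ(r0, 0) = (r1, 0, R) → 0[r1]0221
Step 4: δ(r1, 0) = (rA, 2, L) → [rA]02221

The machine reaches the accept state rA and halts.

State sequence: r0 → r1 → r0 → r1 → rA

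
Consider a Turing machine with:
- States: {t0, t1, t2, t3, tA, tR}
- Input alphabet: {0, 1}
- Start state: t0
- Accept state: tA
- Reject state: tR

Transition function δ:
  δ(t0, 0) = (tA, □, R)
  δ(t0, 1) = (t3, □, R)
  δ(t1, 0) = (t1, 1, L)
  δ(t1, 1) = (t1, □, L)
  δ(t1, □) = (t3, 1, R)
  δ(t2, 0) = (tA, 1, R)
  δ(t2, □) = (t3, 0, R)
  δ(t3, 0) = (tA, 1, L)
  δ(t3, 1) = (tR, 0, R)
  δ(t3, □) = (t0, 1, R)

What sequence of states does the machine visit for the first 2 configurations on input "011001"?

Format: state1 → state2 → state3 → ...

Execution trace:
Initial: [t0]011001
Step 1: δ(t0, 0) = (tA, □, R) → □[tA]11001

The machine reaches the accept state tA and halts.

State sequence: t0 → tA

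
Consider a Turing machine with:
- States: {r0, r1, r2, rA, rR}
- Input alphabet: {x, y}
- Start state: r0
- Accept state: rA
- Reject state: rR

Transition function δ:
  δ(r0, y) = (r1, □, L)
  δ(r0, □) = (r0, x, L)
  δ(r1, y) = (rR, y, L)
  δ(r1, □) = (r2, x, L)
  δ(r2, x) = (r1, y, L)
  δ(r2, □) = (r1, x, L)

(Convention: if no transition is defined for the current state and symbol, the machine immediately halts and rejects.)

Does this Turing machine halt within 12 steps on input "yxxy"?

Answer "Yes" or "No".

Execution trace:
Initial: [r0]yxxy
Step 1: δ(r0, y) = (r1, □, L) → [r1]□□xxy
Step 2: δ(r1, □) = (r2, x, L) → [r2]□x□xxy
Step 3: δ(r2, □) = (r1, x, L) → [r1]□xx□xxy
Step 4: δ(r1, □) = (r2, x, L) → [r2]□xxx□xxy
Step 5: δ(r2, □) = (r1, x, L) → [r1]□xxxx□xxy
Step 6: δ(r1, □) = (r2, x, L) → [r2]□xxxxx□xxy
Step 7: δ(r2, □) = (r1, x, L) → [r1]□xxxxxx□xxy
Step 8: δ(r1, □) = (r2, x, L) → [r2]□xxxxxxx□xxy
Step 9: δ(r2, □) = (r1, x, L) → [r1]□xxxxxxxx□xxy
Step 10: δ(r1, □) = (r2, x, L) → [r2]□xxxxxxxxx□xxy
Step 11: δ(r2, □) = (r1, x, L) → [r1]□xxxxxxxxxx□xxy
Step 12: δ(r1, □) = (r2, x, L) → [r2]□xxxxxxxxxxx□xxy

The machine has not reached a halting state after 12 steps.
The machine did not halt within the 12-step bound.

Answer: No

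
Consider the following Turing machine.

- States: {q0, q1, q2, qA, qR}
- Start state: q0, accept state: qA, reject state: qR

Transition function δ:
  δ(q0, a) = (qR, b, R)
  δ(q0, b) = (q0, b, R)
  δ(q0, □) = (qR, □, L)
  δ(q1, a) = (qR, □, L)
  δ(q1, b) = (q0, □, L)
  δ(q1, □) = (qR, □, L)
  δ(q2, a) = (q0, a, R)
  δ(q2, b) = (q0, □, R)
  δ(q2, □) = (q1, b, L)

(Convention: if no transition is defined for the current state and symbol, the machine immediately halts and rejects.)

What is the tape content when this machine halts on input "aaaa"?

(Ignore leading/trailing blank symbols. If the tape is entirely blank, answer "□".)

Execution trace:
Initial: [q0]aaaa
Step 1: δ(q0, a) = (qR, b, R) → b[qR]aaa

The machine reaches the reject state qR and halts.

Final tape (ignoring leading/trailing blanks): baaa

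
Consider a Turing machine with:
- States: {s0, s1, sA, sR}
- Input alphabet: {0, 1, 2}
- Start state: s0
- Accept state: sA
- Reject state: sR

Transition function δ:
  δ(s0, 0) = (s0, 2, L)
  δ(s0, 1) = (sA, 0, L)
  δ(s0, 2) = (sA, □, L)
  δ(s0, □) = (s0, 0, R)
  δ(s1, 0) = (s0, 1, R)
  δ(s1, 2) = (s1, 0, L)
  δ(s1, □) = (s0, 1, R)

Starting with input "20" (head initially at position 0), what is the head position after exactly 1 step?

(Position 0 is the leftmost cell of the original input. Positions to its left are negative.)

Execution trace (head position shown):
Step 0: [s0]20  (head at position 0)
Step 1: move left → [sA]□□0  (head at position -1)

After 1 step, the head is at position -1.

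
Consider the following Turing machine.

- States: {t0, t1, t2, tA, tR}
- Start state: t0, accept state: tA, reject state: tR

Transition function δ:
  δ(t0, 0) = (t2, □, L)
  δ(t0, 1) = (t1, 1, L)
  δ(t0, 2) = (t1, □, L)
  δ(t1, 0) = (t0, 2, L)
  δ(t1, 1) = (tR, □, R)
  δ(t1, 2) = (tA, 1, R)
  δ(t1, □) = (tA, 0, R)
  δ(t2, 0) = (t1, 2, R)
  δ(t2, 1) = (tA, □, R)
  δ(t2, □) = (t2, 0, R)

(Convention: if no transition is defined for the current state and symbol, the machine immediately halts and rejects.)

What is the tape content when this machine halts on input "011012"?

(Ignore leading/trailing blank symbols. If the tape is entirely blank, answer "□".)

Execution trace:
Initial: [t0]011012
Step 1: δ(t0, 0) = (t2, □, L) → [t2]□□11012
Step 2: δ(t2, □) = (t2, 0, R) → 0[t2]□11012
Step 3: δ(t2, □) = (t2, 0, R) → 00[t2]11012
Step 4: δ(t2, 1) = (tA, □, R) → 00□[tA]1012

The machine reaches the accept state tA and halts.

Final tape (ignoring leading/trailing blanks): 00□1012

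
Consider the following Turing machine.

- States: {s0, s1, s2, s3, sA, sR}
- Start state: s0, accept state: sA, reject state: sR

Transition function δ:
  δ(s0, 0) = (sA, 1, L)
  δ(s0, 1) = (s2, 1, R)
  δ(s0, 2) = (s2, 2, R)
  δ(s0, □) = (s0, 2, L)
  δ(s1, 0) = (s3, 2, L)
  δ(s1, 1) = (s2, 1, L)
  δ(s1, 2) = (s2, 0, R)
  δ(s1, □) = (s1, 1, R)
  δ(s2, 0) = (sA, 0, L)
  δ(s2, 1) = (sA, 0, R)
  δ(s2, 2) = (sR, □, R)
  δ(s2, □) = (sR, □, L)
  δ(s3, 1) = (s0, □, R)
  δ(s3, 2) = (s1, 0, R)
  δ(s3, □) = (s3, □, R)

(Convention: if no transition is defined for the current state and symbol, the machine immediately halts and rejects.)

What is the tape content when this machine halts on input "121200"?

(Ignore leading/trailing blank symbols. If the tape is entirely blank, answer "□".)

Execution trace:
Initial: [s0]121200
Step 1: δ(s0, 1) = (s2, 1, R) → 1[s2]21200
Step 2: δ(s2, 2) = (sR, □, R) → 1□[sR]1200

The machine reaches the reject state sR and halts.

Final tape (ignoring leading/trailing blanks): 1□1200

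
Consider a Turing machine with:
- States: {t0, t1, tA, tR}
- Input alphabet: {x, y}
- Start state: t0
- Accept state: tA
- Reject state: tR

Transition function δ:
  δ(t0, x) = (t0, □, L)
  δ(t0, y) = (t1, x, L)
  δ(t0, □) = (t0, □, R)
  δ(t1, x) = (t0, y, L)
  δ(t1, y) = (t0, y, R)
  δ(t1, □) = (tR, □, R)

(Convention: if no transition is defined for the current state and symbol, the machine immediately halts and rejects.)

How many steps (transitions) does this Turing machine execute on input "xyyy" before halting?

Execution trace:
Initial: [t0]xyyy
Step 1: δ(t0, x) = (t0, □, L) → [t0]□□yyy
Step 2: δ(t0, □) = (t0, □, R) → □[t0]□yyy
Step 3: δ(t0, □) = (t0, □, R) → □□[t0]yyy
Step 4: δ(t0, y) = (t1, x, L) → □[t1]□xyy
Step 5: δ(t1, □) = (tR, □, R) → □□[tR]xyy

The machine reaches the reject state tR and halts.

The machine executed 5 steps before halting.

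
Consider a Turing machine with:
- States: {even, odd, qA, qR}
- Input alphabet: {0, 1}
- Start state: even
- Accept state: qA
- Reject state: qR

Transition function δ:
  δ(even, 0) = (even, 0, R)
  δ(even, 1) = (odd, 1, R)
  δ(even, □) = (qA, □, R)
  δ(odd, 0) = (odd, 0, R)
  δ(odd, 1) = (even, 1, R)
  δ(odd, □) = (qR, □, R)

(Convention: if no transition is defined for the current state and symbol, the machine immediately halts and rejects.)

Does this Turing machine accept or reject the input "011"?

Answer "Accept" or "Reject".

Execution trace:
Initial: [even]011
Step 1: δ(even, 0) = (even, 0, R) → 0[even]11
Step 2: δ(even, 1) = (odd, 1, R) → 01[odd]1
Step 3: δ(odd, 1) = (even, 1, R) → 011[even]□
Step 4: δ(even, □) = (qA, □, R) → 011□[qA]□

The machine reaches the accept state qA and halts.

Answer: Accept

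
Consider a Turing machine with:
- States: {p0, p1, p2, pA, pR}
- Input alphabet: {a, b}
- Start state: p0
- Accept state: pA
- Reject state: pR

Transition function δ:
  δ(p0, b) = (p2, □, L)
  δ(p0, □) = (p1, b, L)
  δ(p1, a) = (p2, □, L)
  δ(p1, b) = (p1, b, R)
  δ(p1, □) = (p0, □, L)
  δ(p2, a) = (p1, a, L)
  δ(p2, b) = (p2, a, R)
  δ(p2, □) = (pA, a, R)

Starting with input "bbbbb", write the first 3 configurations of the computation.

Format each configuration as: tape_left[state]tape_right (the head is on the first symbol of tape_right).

Transitions applied:
Step 1: δ(p0, b) = (p2, □, L)
Step 2: δ(p2, □) = (pA, a, R)

The first 3 configurations are:
[p0]bbbbb ⊢ [p2]□□bbbb ⊢ a[pA]□bbbb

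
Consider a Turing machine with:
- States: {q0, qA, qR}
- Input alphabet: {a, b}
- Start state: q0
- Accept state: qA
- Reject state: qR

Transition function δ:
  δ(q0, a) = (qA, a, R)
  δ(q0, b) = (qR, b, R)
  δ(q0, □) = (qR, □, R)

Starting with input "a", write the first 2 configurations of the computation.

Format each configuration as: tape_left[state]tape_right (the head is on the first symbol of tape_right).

Transitions applied:
Step 1: δ(q0, a) = (qA, a, R)

The first 2 configurations are:
[q0]a ⊢ a[qA]□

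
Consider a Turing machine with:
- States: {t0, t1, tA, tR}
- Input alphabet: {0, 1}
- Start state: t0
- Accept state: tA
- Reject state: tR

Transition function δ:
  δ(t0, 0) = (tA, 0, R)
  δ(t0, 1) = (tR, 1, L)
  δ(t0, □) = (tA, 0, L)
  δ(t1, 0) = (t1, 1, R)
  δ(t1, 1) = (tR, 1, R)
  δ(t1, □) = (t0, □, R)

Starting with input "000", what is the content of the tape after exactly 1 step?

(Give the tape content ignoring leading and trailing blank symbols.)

Execution trace:
Initial: [t0]000
Step 1: δ(t0, 0) = (tA, 0, R) → 0[tA]00

The machine reaches the accept state tA and halts.

After 1 step, the tape (ignoring leading/trailing blanks) is: 000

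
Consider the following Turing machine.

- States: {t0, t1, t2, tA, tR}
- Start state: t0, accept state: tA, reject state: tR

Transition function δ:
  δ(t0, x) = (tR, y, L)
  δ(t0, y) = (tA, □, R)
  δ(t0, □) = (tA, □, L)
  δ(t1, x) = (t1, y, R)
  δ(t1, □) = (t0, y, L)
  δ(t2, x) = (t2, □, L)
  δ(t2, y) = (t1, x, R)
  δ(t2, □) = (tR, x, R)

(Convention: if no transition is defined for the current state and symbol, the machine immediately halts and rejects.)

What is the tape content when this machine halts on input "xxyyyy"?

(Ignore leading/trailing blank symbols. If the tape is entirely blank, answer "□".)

Execution trace:
Initial: [t0]xxyyyy
Step 1: δ(t0, x) = (tR, y, L) → [tR]□yxyyyy

The machine reaches the reject state tR and halts.

Final tape (ignoring leading/trailing blanks): yxyyyy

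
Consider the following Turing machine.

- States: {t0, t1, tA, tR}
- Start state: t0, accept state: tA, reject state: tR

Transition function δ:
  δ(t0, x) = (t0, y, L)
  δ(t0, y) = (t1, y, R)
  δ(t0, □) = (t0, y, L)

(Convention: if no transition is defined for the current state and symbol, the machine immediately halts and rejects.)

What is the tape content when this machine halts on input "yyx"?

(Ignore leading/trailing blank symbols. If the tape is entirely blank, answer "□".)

Execution trace:
Initial: [t0]yyx
Step 1: δ(t0, y) = (t1, y, R) → y[t1]yx

No transition is defined for δ(t1, y). By convention the machine halts and rejects.

Final tape (ignoring leading/trailing blanks): yyx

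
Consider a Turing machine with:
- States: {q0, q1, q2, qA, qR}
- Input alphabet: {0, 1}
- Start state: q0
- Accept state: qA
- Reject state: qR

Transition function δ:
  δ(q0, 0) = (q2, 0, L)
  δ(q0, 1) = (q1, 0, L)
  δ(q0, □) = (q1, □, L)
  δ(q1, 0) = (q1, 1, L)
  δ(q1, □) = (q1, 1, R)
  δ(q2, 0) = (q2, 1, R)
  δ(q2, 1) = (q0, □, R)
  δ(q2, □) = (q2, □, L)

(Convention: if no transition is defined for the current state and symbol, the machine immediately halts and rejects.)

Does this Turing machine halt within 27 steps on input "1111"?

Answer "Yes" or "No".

Execution trace:
Initial: [q0]1111
Step 1: δ(q0, 1) = (q1, 0, L) → [q1]□0111
Step 2: δ(q1, □) = (q1, 1, R) → 1[q1]0111
Step 3: δ(q1, 0) = (q1, 1, L) → [q1]11111

No transition is defined for δ(q1, 1). By convention the machine halts and rejects.
The machine halted after 3 steps (within the 27-step bound).

Answer: Yes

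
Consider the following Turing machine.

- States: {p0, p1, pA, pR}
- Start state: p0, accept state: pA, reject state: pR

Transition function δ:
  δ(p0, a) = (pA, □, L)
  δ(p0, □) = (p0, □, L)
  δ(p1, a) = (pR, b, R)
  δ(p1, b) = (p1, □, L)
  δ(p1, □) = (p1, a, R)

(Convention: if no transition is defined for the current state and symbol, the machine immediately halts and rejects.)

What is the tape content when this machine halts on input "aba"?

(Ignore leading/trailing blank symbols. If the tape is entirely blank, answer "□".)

Execution trace:
Initial: [p0]aba
Step 1: δ(p0, a) = (pA, □, L) → [pA]□□ba

The machine reaches the accept state pA and halts.

Final tape (ignoring leading/trailing blanks): ba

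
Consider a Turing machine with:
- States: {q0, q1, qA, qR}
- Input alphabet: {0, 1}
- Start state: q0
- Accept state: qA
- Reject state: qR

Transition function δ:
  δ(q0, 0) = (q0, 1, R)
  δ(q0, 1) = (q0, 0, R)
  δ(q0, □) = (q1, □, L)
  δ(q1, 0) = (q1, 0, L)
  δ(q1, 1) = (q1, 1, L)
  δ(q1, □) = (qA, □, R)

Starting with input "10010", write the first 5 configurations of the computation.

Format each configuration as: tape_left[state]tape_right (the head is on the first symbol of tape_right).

Transitions applied:
Step 1: δ(q0, 1) = (q0, 0, R)
Step 2: δ(q0, 0) = (q0, 1, R)
Step 3: δ(q0, 0) = (q0, 1, R)
Step 4: δ(q0, 1) = (q0, 0, R)

The first 5 configurations are:
[q0]10010 ⊢ 0[q0]0010 ⊢ 01[q0]010 ⊢ 011[q0]10 ⊢ 0110[q0]0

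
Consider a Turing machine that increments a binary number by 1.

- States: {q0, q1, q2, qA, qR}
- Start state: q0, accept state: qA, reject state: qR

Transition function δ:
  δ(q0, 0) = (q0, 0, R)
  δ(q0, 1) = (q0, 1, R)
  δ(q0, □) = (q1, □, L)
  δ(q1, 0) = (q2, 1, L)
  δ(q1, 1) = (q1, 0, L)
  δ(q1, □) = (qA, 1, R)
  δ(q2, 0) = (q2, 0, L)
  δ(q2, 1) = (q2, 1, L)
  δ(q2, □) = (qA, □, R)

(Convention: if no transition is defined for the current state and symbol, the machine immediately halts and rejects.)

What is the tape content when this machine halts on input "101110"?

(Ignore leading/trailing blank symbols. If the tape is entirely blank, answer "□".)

Execution trace:
Initial: [q0]101110
Step 1: δ(q0, 1) = (q0, 1, R) → 1[q0]01110
Step 2: δ(q0, 0) = (q0, 0, R) → 10[q0]1110
Step 3: δ(q0, 1) = (q0, 1, R) → 101[q0]110
Step 4: δ(q0, 1) = (q0, 1, R) → 1011[q0]10
Step 5: δ(q0, 1) = (q0, 1, R) → 10111[q0]0
Step 6: δ(q0, 0) = (q0, 0, R) → 101110[q0]□
Step 7: δ(q0, □) = (q1, □, L) → 10111[q1]0□
Step 8: δ(q1, 0) = (q2, 1, L) → 1011[q2]11□
Step 9: δ(q2, 1) = (q2, 1, L) → 101[q2]111□
Step 10: δ(q2, 1) = (q2, 1, L) → 10[q2]1111□
Step 11: δ(q2, 1) = (q2, 1, L) → 1[q2]01111□
Step 12: δ(q2, 0) = (q2, 0, L) → [q2]101111□
Step 13: δ(q2, 1) = (q2, 1, L) → [q2]□101111□
Step 14: δ(q2, □) = (qA, □, R) → □[qA]101111□

The machine reaches the accept state qA and halts.

Final tape (ignoring leading/trailing blanks): 101111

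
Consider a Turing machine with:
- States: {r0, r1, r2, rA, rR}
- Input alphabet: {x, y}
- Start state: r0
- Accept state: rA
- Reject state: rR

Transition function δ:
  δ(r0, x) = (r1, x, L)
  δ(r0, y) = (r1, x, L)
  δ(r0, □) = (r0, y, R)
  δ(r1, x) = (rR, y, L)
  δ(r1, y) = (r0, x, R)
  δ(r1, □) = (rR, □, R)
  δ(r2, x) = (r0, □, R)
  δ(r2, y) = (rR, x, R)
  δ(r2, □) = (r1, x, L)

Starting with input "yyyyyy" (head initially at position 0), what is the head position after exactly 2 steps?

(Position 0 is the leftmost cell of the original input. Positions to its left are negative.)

Execution trace (head position shown):
Step 0: [r0]yyyyyy  (head at position 0)
Step 1: move left → [r1]□xyyyyy  (head at position -1)
Step 2: move right → □[rR]xyyyyy  (head at position 0)

After 2 steps, the head is at position 0.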